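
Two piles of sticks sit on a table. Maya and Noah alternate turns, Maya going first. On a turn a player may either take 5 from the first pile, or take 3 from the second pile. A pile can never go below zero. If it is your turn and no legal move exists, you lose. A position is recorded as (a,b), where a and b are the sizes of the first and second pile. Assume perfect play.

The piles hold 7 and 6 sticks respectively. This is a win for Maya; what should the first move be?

Positions with no move are L. A position that does have a move is losing for the player to move precisely when every available move leads to a winning position for the opponent. Fill in the labels:
No move ever increases a pile, so every position that can arise here has a ≤ 7 and b ≤ 6; it is enough to label the cells with 0 ≤ a ≤ 7 and 0 ≤ b ≤ 6.
Every move lowers a or b (never raises either), so fill the grid row by row in increasing a, and left to right within a row: each cell's successors are then already labelled.
      b=0  b=1  b=2  b=3  b=4  b=5  b=6
a=0:    L    L    L    W    W    W    L
a=1:    L    L    L    W    W    W    L
a=2:    L    L    L    W    W    W    L
a=3:    L    L    L    W    W    W    L
a=4:    L    L    L    W    W    W    L
a=5:    W    W    W    L    L    L    W
a=6:    W    W    W    L    L    L    W
a=7:    W    W    W    L    L    L    W
Cells with no legal move (terminal, hence L): (0,0), (0,1), (0,2), (1,0), (1,1), (1,2), (2,0), (2,1), (2,2), (3,0), (3,1), (3,2), (4,0), (4,1), (4,2).
The remaining L cells, each justified by listing all of its moves:
(0,6): the only move is to (0,3)(W), a W ⇒ L
(1,6): the only move is to (1,3)(W), a W ⇒ L
(2,6): the only move is to (2,3)(W), a W ⇒ L
(3,6): the only move is to (3,3)(W), a W ⇒ L
(4,6): the only move is to (4,3)(W), a W ⇒ L
(5,3): moves to (0,3)(W), (5,0)(W); every one is W ⇒ L
(5,4): moves to (0,4)(W), (5,1)(W); every one is W ⇒ L
(5,5): moves to (0,5)(W), (5,2)(W); every one is W ⇒ L
(6,3): moves to (1,3)(W), (6,0)(W); every one is W ⇒ L
(6,4): moves to (1,4)(W), (6,1)(W); every one is W ⇒ L
(6,5): moves to (1,5)(W), (6,2)(W); every one is W ⇒ L
(7,3): moves to (2,3)(W), (7,0)(W); every one is W ⇒ L
(7,4): moves to (2,4)(W), (7,1)(W); every one is W ⇒ L
(7,5): moves to (2,5)(W), (7,2)(W); every one is W ⇒ L
Every other cell has at least one move into one of the L cells above, so it is W.
From (7,6), the L positions reachable in one move are: (2,6), (7,3). Any move reaching one of these is winning.

Move to (2,6).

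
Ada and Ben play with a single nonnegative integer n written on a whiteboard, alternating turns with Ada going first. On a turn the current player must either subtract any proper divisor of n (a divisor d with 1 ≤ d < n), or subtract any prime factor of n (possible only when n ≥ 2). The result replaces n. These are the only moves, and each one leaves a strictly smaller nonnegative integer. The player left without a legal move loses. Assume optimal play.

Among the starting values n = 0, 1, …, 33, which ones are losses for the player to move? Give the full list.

0, 1, 4, 9, 14, 20, 26, 32

Classify positions by backward induction: terminal positions (no move available) are L. From any other position, the mover wins iff some move reaches an L.
n=0: no move → L
n=1: no move → L
n=2: reaches L-position 0 → W
n=3: reaches L-position 0 → W
n=4: only reaches 2(W), 3(W), all W → L
n=5: reaches L-position 0 → W
n=6: reaches L-position 4 → W
n=7: reaches L-position 0 → W
n=8: reaches L-position 4 → W
n=9: only reaches 6(W), 8(W), all W → L
n=10: reaches L-position 9 → W
n=11: reaches L-position 0 → W
n=12: reaches L-position 9 → W
n=13: reaches L-position 0 → W
n=14: only reaches 7(W), 12(W), 13(W), all W → L
n=15: reaches L-position 14 → W
n=16: reaches L-position 14 → W
n=17: reaches L-position 0 → W
n=18: reaches L-position 9 → W
n=19: reaches L-position 0 → W
n=20: only reaches 10(W), 15(W), 16(W), 18(W), 19(W), all W → L
n=21: reaches L-position 14 → W
n=22: reaches L-position 20 → W
n=23: reaches L-position 0 → W
n=24: reaches L-position 20 → W
n=25: reaches L-position 20 → W
n=26: only reaches 13(W), 24(W), 25(W), all W → L
n=27: reaches L-position 26 → W
n=28: reaches L-position 14 → W
n=29: reaches L-position 0 → W
n=30: reaches L-position 20 → W
n=31: reaches L-position 0 → W
n=32: only reaches 16(W), 24(W), 28(W), 30(W), 31(W), all W → L
n=33: reaches L-position 32 → W
The losing starting values of n are exactly the entries labelled L in this table (8 of them).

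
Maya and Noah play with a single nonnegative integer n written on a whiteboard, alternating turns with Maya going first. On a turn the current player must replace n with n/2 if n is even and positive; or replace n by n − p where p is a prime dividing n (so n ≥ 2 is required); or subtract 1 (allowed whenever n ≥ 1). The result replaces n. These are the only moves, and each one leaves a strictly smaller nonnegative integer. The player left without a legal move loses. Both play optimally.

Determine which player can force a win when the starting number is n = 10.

Build the W/L table. Terminal = L. A non-terminal position is W if it has a move to some L; otherwise it is L.
n=0: no move → L
n=1: reaches L-position 0 → W
n=2: reaches L-position 0 → W
n=3: reaches L-position 0 → W
n=4: only reaches 2(W), 3(W), all W → L
n=5: reaches L-position 0 → W
n=6: reaches L-position 4 → W
n=7: reaches L-position 0 → W
n=8: reaches L-position 4 → W
n=9: only reaches 6(W), 8(W), all W → L
n=10: reaches L-position 9 → W
From 10 Maya can move to 9, reaching an L position.

Maya wins.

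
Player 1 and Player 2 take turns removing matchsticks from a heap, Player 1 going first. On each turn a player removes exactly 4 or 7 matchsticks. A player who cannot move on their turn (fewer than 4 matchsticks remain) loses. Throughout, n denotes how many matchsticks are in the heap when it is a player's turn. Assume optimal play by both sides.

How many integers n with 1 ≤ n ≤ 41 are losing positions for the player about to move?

Build the W/L table. Terminal = L. A non-terminal position is W if it has a move to some L; otherwise it is L.
n=0: no move → L
n=1: no move → L
n=2: no move → L
n=3: no move → L
n=4: →0(L), so W
n=5: →1(L), so W
n=6: →2(L), so W
n=7: →3(L), so W
n=8: →1(L), so W
n=9: →2(L), so W
n=10: →3(L), so W
n=11: →7(W), 4(W) — all W, so L
n=12: →8(W), 5(W) — all W, so L
n=13: →9(W), 6(W) — all W, so L
n=14: →10(W), 7(W) — all W, so L
n=15: →11(L), so W
n=16: →12(L), so W
n=17: →13(L), so W
n=18: →14(L), so W
n=19: →12(L), so W
n=20: →13(L), so W
n=21: →14(L), so W
n=22: →18(W), 15(W) — all W, so L
n=23: →19(W), 16(W) — all W, so L
n=24: →20(W), 17(W) — all W, so L
n=25: →21(W), 18(W) — all W, so L
n=26: →22(L), so W
n=27: →23(L), so W
n=28: →24(L), so W
n=29: →25(L), so W
n=30: →23(L), so W
n=31: →24(L), so W
n=32: →25(L), so W
n=33: →29(W), 26(W) — all W, so L
n=34: →30(W), 27(W) — all W, so L
n=35: →31(W), 28(W) — all W, so L
n=36: →32(W), 29(W) — all W, so L
n=37: →33(L), so W
n=38: →34(L), so W
n=39: →35(L), so W
n=40: →36(L), so W
n=41: →34(L), so W
L entries with 1 ≤ n ≤ 41 (n=0 is outside the asked range and is not counted): n = 1, 2, 3, 11, 12, 13, 14, 22, 23, 24, 25, 33, 34, 35, 36; that makes 15.

15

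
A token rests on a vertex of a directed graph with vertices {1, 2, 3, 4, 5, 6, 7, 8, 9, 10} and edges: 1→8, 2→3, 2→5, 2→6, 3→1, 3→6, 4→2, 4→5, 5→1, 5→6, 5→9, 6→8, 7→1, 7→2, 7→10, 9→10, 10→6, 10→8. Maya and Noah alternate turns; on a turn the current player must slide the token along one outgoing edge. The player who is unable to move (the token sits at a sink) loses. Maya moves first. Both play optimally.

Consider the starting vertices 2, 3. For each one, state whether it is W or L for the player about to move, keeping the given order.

Build the W/L table. Terminal = L. A non-terminal position is W if it has a move to some L; otherwise it is L.
Every edge goes from a vertex to one that appears earlier in the order 8, 6, 10, 9, 1, 5, 3, 2, 7, 4, so processing vertices in that order labels each vertex after all of its successors.
8: no outgoing edge → L
6: can move to 8, which is L ⇒ W
10: can move to 8, which is L ⇒ W
9: the only move is to 10(W), a W ⇒ L
1: can move to 8, which is L ⇒ W
5: can move to 9, which is L ⇒ W
3: moves to 1(W), 6(W); every one is W ⇒ L
2: can move to 3, which is L ⇒ W
7: moves to 2(W), 1(W), 10(W); every one is W ⇒ L
4: moves to 2(W), 5(W); every one is W ⇒ L

2: W, 3: L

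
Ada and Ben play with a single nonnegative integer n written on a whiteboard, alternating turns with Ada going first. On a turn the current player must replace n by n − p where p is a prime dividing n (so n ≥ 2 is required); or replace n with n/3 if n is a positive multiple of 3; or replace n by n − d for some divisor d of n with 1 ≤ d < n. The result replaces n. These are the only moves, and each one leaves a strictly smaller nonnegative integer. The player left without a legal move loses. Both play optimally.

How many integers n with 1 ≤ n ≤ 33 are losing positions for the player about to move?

Build the W/L table. Terminal = L. A non-terminal position is W if it has a move to some L; otherwise it is L.
n=0: no move → L
n=1: no move → L
n=2: →0(L), so W
n=3: →0(L), so W
n=4: →2(W), 3(W) — all W, so L
n=5: →0(L), so W
n=6: →4(L), so W
n=7: →0(L), so W
n=8: →4(L), so W
n=9: →3(W), 6(W), 8(W) — all W, so L
n=10: →9(L), so W
n=11: →0(L), so W
n=12: →4(L), so W
n=13: →0(L), so W
n=14: →7(W), 12(W), 13(W) — all W, so L
n=15: →14(L), so W
n=16: →14(L), so W
n=17: →0(L), so W
n=18: →9(L), so W
n=19: →0(L), so W
n=20: →10(W), 15(W), 16(W), 18(W), 19(W) — all W, so L
n=21: →14(L), so W
n=22: →20(L), so W
n=23: →0(L), so W
n=24: →20(L), so W
n=25: →20(L), so W
n=26: →13(W), 24(W), 25(W) — all W, so L
n=27: →9(L), so W
n=28: →14(L), so W
n=29: →0(L), so W
n=30: →20(L), so W
n=31: →0(L), so W
n=32: →16(W), 24(W), 28(W), 30(W), 31(W) — all W, so L
n=33: →32(L), so W
L entries with 1 ≤ n ≤ 33 (n=0 is outside the asked range and is not counted): n = 1, 4, 9, 14, 20, 26, 32; that makes 7.

7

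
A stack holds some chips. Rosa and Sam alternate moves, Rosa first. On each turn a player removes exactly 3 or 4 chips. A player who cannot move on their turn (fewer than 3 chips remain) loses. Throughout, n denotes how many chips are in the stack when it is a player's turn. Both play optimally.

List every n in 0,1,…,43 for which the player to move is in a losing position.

0, 1, 2, 7, 8, 9, 14, 15, 16, 21, 22, 23, 28, 29, 30, 35, 36, 37, 42, 43

Label each position W (a win for the player to move) or L (a loss). A position with no legal move is L; any other position is W exactly when some move reaches an L, and L when every move reaches a W.
n=0: no move → L
n=1: no move → L
n=2: no move → L
n=3: can move to 0, which is L ⇒ W
n=4: can move to 1, which is L ⇒ W
n=5: can move to 2, which is L ⇒ W
n=6: can move to 2, which is L ⇒ W
n=7: moves to 4(W), 3(W); every one is W ⇒ L
n=8: moves to 5(W), 4(W); every one is W ⇒ L
n=9: moves to 6(W), 5(W); every one is W ⇒ L
n=10: can move to 7, which is L ⇒ W
n=11: can move to 8, which is L ⇒ W
n=12: can move to 9, which is L ⇒ W
n=13: can move to 9, which is L ⇒ W
n=14: moves to 11(W), 10(W); every one is W ⇒ L
n=15: moves to 12(W), 11(W); every one is W ⇒ L
n=16: moves to 13(W), 12(W); every one is W ⇒ L
n=17: can move to 14, which is L ⇒ W
n=18: can move to 15, which is L ⇒ W
n=19: can move to 16, which is L ⇒ W
n=20: can move to 16, which is L ⇒ W
n=21: moves to 18(W), 17(W); every one is W ⇒ L
n=22: moves to 19(W), 18(W); every one is W ⇒ L
n=23: moves to 20(W), 19(W); every one is W ⇒ L
n=24: can move to 21, which is L ⇒ W
n=25: can move to 22, which is L ⇒ W
n=26: can move to 23, which is L ⇒ W
n=27: can move to 23, which is L ⇒ W
n=28: moves to 25(W), 24(W); every one is W ⇒ L
n=29: moves to 26(W), 25(W); every one is W ⇒ L
n=30: moves to 27(W), 26(W); every one is W ⇒ L
n=31: can move to 28, which is L ⇒ W
n=32: can move to 29, which is L ⇒ W
n=33: can move to 30, which is L ⇒ W
n=34: can move to 30, which is L ⇒ W
n=35: moves to 32(W), 31(W); every one is W ⇒ L
n=36: moves to 33(W), 32(W); every one is W ⇒ L
n=37: moves to 34(W), 33(W); every one is W ⇒ L
n=38: can move to 35, which is L ⇒ W
n=39: can move to 36, which is L ⇒ W
n=40: can move to 37, which is L ⇒ W
n=41: can move to 37, which is L ⇒ W
n=42: moves to 39(W), 38(W); every one is W ⇒ L
n=43: moves to 40(W), 39(W); every one is W ⇒ L
Reading off the rows marked L gives the requested list; there are 20 such values of n.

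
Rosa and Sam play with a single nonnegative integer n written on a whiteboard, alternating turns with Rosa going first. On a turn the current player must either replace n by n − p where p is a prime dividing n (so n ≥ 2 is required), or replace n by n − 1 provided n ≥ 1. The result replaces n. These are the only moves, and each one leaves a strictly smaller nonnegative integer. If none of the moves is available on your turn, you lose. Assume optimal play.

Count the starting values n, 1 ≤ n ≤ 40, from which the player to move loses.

10

Work bottom-up. With no move the player to move loses. Otherwise the position is W if at least one move leads to an L position for the opponent, and L if every move leads to a W.
n=0: no move → L
n=1: can move to 0, which is L ⇒ W
n=2: can move to 0, which is L ⇒ W
n=3: can move to 0, which is L ⇒ W
n=4: moves to 2(W), 3(W); every one is W ⇒ L
n=5: can move to 0, which is L ⇒ W
n=6: can move to 4, which is L ⇒ W
n=7: can move to 0, which is L ⇒ W
n=8: moves to 6(W), 7(W); every one is W ⇒ L
n=9: can move to 8, which is L ⇒ W
n=10: can move to 8, which is L ⇒ W
n=11: can move to 0, which is L ⇒ W
n=12: moves to 9(W), 10(W), 11(W); every one is W ⇒ L
n=13: can move to 0, which is L ⇒ W
n=14: can move to 12, which is L ⇒ W
n=15: can move to 12, which is L ⇒ W
n=16: moves to 14(W), 15(W); every one is W ⇒ L
n=17: can move to 0, which is L ⇒ W
n=18: can move to 16, which is L ⇒ W
n=19: can move to 0, which is L ⇒ W
n=20: moves to 15(W), 18(W), 19(W); every one is W ⇒ L
n=21: can move to 20, which is L ⇒ W
n=22: can move to 20, which is L ⇒ W
n=23: can move to 0, which is L ⇒ W
n=24: moves to 21(W), 22(W), 23(W); every one is W ⇒ L
n=25: can move to 20, which is L ⇒ W
n=26: can move to 24, which is L ⇒ W
n=27: can move to 24, which is L ⇒ W
n=28: moves to 21(W), 26(W), 27(W); every one is W ⇒ L
n=29: can move to 0, which is L ⇒ W
n=30: can move to 28, which is L ⇒ W
n=31: can move to 0, which is L ⇒ W
n=32: moves to 30(W), 31(W); every one is W ⇒ L
n=33: can move to 32, which is L ⇒ W
n=34: can move to 32, which is L ⇒ W
n=35: can move to 28, which is L ⇒ W
n=36: moves to 33(W), 34(W), 35(W); every one is W ⇒ L
n=37: can move to 0, which is L ⇒ W
n=38: can move to 36, which is L ⇒ W
n=39: can move to 36, which is L ⇒ W
n=40: moves to 35(W), 38(W), 39(W); every one is W ⇒ L
L entries with 1 ≤ n ≤ 40 (n=0 is outside the asked range and is not counted): n = 4, 8, 12, 16, 20, 24, 28, 32, 36, 40; that makes 10.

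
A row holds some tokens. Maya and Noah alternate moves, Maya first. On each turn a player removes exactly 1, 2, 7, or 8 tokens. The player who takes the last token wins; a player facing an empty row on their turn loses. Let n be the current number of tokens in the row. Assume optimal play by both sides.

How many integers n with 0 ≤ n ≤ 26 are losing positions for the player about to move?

9

Build the W/L table. Terminal = L. A non-terminal position is W if it has a move to some L; otherwise it is L.
n=0: no move → L
n=1: W (go to 0, an L position)
n=2: W (go to 0, an L position)
n=3: L (options 2(W), 1(W) are all W)
n=4: W (go to 3, an L position)
n=5: W (go to 3, an L position)
n=6: L (options 5(W), 4(W) are all W)
n=7: W (go to 6, an L position)
n=8: W (go to 6, an L position)
n=9: L (options 8(W), 7(W), 2(W), 1(W) are all W)
n=10: W (go to 9, an L position)
n=11: W (go to 9, an L position)
n=12: L (options 11(W), 10(W), 5(W), 4(W) are all W)
n=13: W (go to 12, an L position)
n=14: W (go to 12, an L position)
n=15: L (options 14(W), 13(W), 8(W), 7(W) are all W)
n=16: W (go to 15, an L position)
n=17: W (go to 15, an L position)
n=18: L (options 17(W), 16(W), 11(W), 10(W) are all W)
n=19: W (go to 18, an L position)
n=20: W (go to 18, an L position)
n=21: L (options 20(W), 19(W), 14(W), 13(W) are all W)
n=22: W (go to 21, an L position)
n=23: W (go to 21, an L position)
n=24: L (options 23(W), 22(W), 17(W), 16(W) are all W)
n=25: W (go to 24, an L position)
n=26: W (go to 24, an L position)
L entries with 0 ≤ n ≤ 26: n = 0, 3, 6, 9, 12, 15, 18, 21, 24; that makes 9.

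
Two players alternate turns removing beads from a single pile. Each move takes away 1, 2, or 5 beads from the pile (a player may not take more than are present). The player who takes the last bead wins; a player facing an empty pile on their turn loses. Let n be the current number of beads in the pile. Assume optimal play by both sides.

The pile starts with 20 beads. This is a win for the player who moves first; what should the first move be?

Remove 2, leaving 18.

Work bottom-up. With no move the player to move loses. Otherwise the position is W if at least one move leads to an L position for the opponent, and L if every move leads to a W.
n=0: no move → L
n=1: reaches L-position 0 → W
n=2: reaches L-position 0 → W
n=3: only reaches 2(W), 1(W), all W → L
n=4: reaches L-position 3 → W
n=5: reaches L-position 3 → W
n=6: only reaches 5(W), 4(W), 1(W), all W → L
n=7: reaches L-position 6 → W
n=8: reaches L-position 6 → W
n=9: only reaches 8(W), 7(W), 4(W), all W → L
n=10: reaches L-position 9 → W
n=11: reaches L-position 9 → W
n=12: only reaches 11(W), 10(W), 7(W), all W → L
n=13: reaches L-position 12 → W
n=14: reaches L-position 12 → W
n=15: only reaches 14(W), 13(W), 10(W), all W → L
n=16: reaches L-position 15 → W
n=17: reaches L-position 15 → W
n=18: only reaches 17(W), 16(W), 13(W), all W → L
n=19: reaches L-position 18 → W
n=20: reaches L-position 18 → W
From 20, the L positions reachable in one move are: 18, 15. Any move reaching one of these is winning.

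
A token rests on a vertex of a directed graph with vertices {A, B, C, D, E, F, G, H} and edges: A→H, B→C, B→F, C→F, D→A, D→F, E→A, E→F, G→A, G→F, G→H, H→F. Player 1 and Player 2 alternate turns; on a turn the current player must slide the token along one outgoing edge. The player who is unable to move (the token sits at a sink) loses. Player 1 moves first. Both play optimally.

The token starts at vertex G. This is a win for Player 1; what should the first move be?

Label each position W (a win for the player to move) or L (a loss). A position with no legal move is L; any other position is W exactly when some move reaches an L, and L when every move reaches a W.
Every edge goes from a vertex to one that appears earlier in the order F, C, H, A, D, E, B, G, so processing vertices in that order labels each vertex after all of its successors.
F: no outgoing edge → L
C: W (go to F, an L position)
H: W (go to F, an L position)
A: L (sole option H(W) is W)
D: W (go to A, an L position)
E: W (go to A, an L position)
B: W (go to F, an L position)
G: W (go to A, an L position)
From G, the L positions reachable in one move are: A, F. Any move reaching one of these is winning.

Move to A.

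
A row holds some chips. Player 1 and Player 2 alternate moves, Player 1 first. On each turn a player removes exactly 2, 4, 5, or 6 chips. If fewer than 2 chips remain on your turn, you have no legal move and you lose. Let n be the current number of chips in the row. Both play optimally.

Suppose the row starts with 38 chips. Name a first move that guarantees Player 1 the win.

Remove 5, leaving 33.

Classify positions by backward induction: terminal positions (no move available) are L. From any other position, the mover wins iff some move reaches an L.
n=0: no move → L
n=1: no move → L
n=2: W (go to 0, an L position)
n=3: W (go to 1, an L position)
n=4: W (go to 0, an L position)
n=5: W (go to 1, an L position)
n=6: W (go to 1, an L position)
n=7: W (go to 1, an L position)
n=8: L (options 6(W), 4(W), 3(W), 2(W) are all W)
n=9: L (options 7(W), 5(W), 4(W), 3(W) are all W)
n=10: W (go to 8, an L position)
n=11: W (go to 9, an L position)
n=12: W (go to 8, an L position)
n=13: W (go to 9, an L position)
n=14: W (go to 9, an L position)
n=15: W (go to 9, an L position)
n=16: L (options 14(W), 12(W), 11(W), 10(W) are all W)
n=17: L (options 15(W), 13(W), 12(W), 11(W) are all W)
n=18: W (go to 16, an L position)
n=19: W (go to 17, an L position)
n=20: W (go to 16, an L position)
n=21: W (go to 17, an L position)
n=22: W (go to 17, an L position)
n=23: W (go to 17, an L position)
n=24: L (options 22(W), 20(W), 19(W), 18(W) are all W)
n=25: L (options 23(W), 21(W), 20(W), 19(W) are all W)
n=26: W (go to 24, an L position)
n=27: W (go to 25, an L position)
n=28: W (go to 24, an L position)
n=29: W (go to 25, an L position)
n=30: W (go to 25, an L position)
n=31: W (go to 25, an L position)
n=32: L (options 30(W), 28(W), 27(W), 26(W) are all W)
n=33: L (options 31(W), 29(W), 28(W), 27(W) are all W)
n=34: W (go to 32, an L position)
n=35: W (go to 33, an L position)
n=36: W (go to 32, an L position)
n=37: W (go to 33, an L position)
n=38: W (go to 33, an L position)
From 38, the L positions reachable in one move are: 33, 32. Any move reaching one of these is winning.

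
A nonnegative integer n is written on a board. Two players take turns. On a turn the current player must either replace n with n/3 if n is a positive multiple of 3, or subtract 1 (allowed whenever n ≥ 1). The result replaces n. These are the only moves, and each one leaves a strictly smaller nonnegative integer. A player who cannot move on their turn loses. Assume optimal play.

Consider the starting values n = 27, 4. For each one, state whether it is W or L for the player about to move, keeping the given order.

Use the standard recursion: the mover loses at a terminal position; elsewhere, the mover wins exactly when some move hands the opponent an L position.
n=0: no move → L
n=1: W (go to 0, an L position)
n=2: L (sole option 1(W) is W)
n=3: W (go to 2, an L position)
n=4: L (sole option 3(W) is W)
n=5: W (go to 4, an L position)
n=6: W (go to 2, an L position)
n=7: L (sole option 6(W) is W)
n=8: W (go to 7, an L position)
n=9: L (options 3(W), 8(W) are all W)
n=10: W (go to 9, an L position)
n=11: L (sole option 10(W) is W)
n=12: W (go to 4, an L position)
n=13: L (sole option 12(W) is W)
n=14: W (go to 13, an L position)
n=15: L (options 5(W), 14(W) are all W)
n=16: W (go to 15, an L position)
n=17: L (sole option 16(W) is W)
n=18: W (go to 17, an L position)
n=19: L (sole option 18(W) is W)
n=20: W (go to 19, an L position)
n=21: W (go to 7, an L position)
n=22: L (sole option 21(W) is W)
n=23: W (go to 22, an L position)
n=24: L (options 8(W), 23(W) are all W)
n=25: W (go to 24, an L position)
n=26: L (sole option 25(W) is W)
n=27: W (go to 9, an L position)

27: W, 4: L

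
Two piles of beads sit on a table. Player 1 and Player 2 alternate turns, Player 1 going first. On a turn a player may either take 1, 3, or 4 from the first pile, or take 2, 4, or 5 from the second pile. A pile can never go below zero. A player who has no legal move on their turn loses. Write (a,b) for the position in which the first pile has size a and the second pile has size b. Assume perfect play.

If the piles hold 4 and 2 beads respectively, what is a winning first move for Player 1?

Use the standard recursion: the mover loses at a terminal position; elsewhere, the mover wins exactly when some move hands the opponent an L position.
No move ever increases a pile, so every position that can arise here has a ≤ 4 and b ≤ 2; it is enough to label the cells with 0 ≤ a ≤ 4 and 0 ≤ b ≤ 2.
Every move lowers a or b (never raises either), so fill the grid row by row in increasing a, and left to right within a row: each cell's successors are then already labelled.
      b=0  b=1  b=2
a=0:    L    L    W
a=1:    W    W    L
a=2:    L    L    W
a=3:    W    W    L
a=4:    W    W    W
Cells with no legal move (terminal, hence L): (0,0), (0,1).
The remaining L cells, each justified by listing all of its moves:
(1,2): →(0,2)(W), (1,0)(W) — all W, so L
(2,0): →(1,0)(W) only, which is W, so L
(2,1): →(1,1)(W) only, which is W, so L
(3,2): →(2,2)(W), (0,2)(W), (3,0)(W) — all W, so L
Every other cell has at least one move into one of the L cells above, so it is W.
From (4,2), the L positions reachable in one move are: (3,2), (1,2). Any move reaching one of these is winning.

Move to (3,2).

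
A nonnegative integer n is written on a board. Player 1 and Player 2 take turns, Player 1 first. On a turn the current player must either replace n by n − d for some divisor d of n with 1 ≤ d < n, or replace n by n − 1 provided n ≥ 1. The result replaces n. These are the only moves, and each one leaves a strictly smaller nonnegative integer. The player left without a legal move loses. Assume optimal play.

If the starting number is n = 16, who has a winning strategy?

Player 1 wins.

Label each position W (a win for the player to move) or L (a loss). A position with no legal move is L; any other position is W exactly when some move reaches an L, and L when every move reaches a W.
n=0: no move → L
n=1: W (go to 0, an L position)
n=2: L (sole option 1(W) is W)
n=3: W (go to 2, an L position)
n=4: W (go to 2, an L position)
n=5: L (sole option 4(W) is W)
n=6: W (go to 5, an L position)
n=7: L (sole option 6(W) is W)
n=8: W (go to 7, an L position)
n=9: L (options 6(W), 8(W) are all W)
n=10: W (go to 5, an L position)
n=11: L (sole option 10(W) is W)
n=12: W (go to 9, an L position)
n=13: L (sole option 12(W) is W)
n=14: W (go to 7, an L position)
n=15: L (options 10(W), 12(W), 14(W) are all W)
n=16: W (go to 15, an L position)
The starting position 16 is W: Player 1 should move to 15, handing over an L position.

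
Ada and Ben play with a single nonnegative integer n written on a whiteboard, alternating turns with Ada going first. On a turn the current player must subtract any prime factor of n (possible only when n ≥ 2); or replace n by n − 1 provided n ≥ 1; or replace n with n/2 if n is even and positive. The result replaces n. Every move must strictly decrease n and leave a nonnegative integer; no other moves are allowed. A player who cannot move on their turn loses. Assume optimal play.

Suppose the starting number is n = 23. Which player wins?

Build the W/L table. Terminal = L. A non-terminal position is W if it has a move to some L; otherwise it is L.
n=0: no move → L
n=1: reaches L-position 0 → W
n=2: reaches L-position 0 → W
n=3: reaches L-position 0 → W
n=4: only reaches 2(W), 3(W), all W → L
n=5: reaches L-position 0 → W
n=6: reaches L-position 4 → W
n=7: reaches L-position 0 → W
n=8: reaches L-position 4 → W
n=9: only reaches 6(W), 8(W), all W → L
n=10: reaches L-position 9 → W
n=11: reaches L-position 0 → W
n=12: reaches L-position 9 → W
n=13: reaches L-position 0 → W
n=14: only reaches 7(W), 12(W), 13(W), all W → L
n=15: reaches L-position 14 → W
n=16: reaches L-position 14 → W
n=17: reaches L-position 0 → W
n=18: reaches L-position 9 → W
n=19: reaches L-position 0 → W
n=20: only reaches 10(W), 15(W), 18(W), 19(W), all W → L
n=21: reaches L-position 14 → W
n=22: reaches L-position 20 → W
n=23: reaches L-position 0 → W
The starting position 23 is W: Ada should move to 0, handing over an L position.

Ada wins.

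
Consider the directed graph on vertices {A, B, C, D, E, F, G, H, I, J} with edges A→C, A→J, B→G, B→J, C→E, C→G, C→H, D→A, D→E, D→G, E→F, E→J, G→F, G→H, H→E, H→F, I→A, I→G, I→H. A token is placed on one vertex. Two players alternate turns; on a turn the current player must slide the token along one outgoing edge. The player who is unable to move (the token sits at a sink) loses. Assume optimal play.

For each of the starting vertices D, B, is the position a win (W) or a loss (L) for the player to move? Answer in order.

D: L, B: W

Classify positions by backward induction: terminal positions (no move available) are L. From any other position, the mover wins iff some move reaches an L.
Every edge goes from a vertex to one that appears earlier in the order F, J, E, H, G, B, C, A, I, D, so processing vertices in that order labels each vertex after all of its successors.
F: no outgoing edge → L
J: no outgoing edge → L
E: W (go to J, an L position)
H: W (go to F, an L position)
G: W (go to F, an L position)
B: W (go to J, an L position)
C: L (options G(W), H(W), E(W) are all W)
A: W (go to C, an L position)
I: L (options A(W), G(W), H(W) are all W)
D: L (options A(W), G(W), E(W) are all W)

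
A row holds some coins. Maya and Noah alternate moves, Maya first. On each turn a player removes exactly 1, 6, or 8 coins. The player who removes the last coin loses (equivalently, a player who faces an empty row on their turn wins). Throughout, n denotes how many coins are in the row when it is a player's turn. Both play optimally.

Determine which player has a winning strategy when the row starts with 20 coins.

Classify positions by backward induction: terminal positions (no move available) are W. From any other position, the mover wins iff some move reaches an L.
n=0: no move; the opponent has just taken the last coin and therefore loses → W
n=1: the only move is to 0(W), a W ⇒ L
n=2: can move to 1, which is L ⇒ W
n=3: the only move is to 2(W), a W ⇒ L
n=4: can move to 3, which is L ⇒ W
n=5: the only move is to 4(W), a W ⇒ L
n=6: can move to 5, which is L ⇒ W
n=7: can move to 1, which is L ⇒ W
n=8: moves to 7(W), 2(W), 0(W); every one is W ⇒ L
n=9: can move to 8, which is L ⇒ W
n=10: moves to 9(W), 4(W), 2(W); every one is W ⇒ L
n=11: can move to 10, which is L ⇒ W
n=12: moves to 11(W), 6(W), 4(W); every one is W ⇒ L
n=13: can move to 12, which is L ⇒ W
n=14: can move to 8, which is L ⇒ W
n=15: moves to 14(W), 9(W), 7(W); every one is W ⇒ L
n=16: can move to 15, which is L ⇒ W
n=17: moves to 16(W), 11(W), 9(W); every one is W ⇒ L
n=18: can move to 17, which is L ⇒ W
n=19: moves to 18(W), 13(W), 11(W); every one is W ⇒ L
n=20: can move to 19, which is L ⇒ W
The starting position 20 is W: Maya should remove 1, leaving 19, handing over an L position.

Maya wins.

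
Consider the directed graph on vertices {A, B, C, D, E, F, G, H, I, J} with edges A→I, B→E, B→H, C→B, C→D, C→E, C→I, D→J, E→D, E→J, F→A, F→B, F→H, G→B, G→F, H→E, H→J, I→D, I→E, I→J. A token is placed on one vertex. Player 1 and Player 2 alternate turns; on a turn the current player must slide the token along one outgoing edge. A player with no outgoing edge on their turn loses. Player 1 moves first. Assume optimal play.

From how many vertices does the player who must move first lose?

3

Compute win/loss labels from the base case upward. A position with no move is L. Any other position is W if it can reach an L in one move, else L.
Every edge goes from a vertex to one that appears earlier in the order J, D, E, H, I, B, A, F, C, G, so processing vertices in that order labels each vertex after all of its successors.
J: no outgoing edge → L
D: reaches L-position J → W
E: reaches L-position J → W
H: reaches L-position J → W
I: reaches L-position J → W
B: only reaches H(W), E(W), all W → L
A: only reaches I(W), which is W → L
F: reaches L-position A → W
C: reaches L-position B → W
G: reaches L-position B → W
The L vertices are A, B, J; that is 3 in all.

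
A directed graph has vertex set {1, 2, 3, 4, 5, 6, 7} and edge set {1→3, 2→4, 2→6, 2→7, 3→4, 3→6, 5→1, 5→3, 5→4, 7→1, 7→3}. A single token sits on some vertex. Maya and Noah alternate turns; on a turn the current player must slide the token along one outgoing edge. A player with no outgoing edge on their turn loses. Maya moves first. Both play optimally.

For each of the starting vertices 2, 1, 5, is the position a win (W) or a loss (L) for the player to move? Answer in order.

Use the standard recursion: the mover loses at a terminal position; elsewhere, the mover wins exactly when some move hands the opponent an L position.
Every edge goes from a vertex to one that appears earlier in the order 4, 6, 3, 1, 7, 5, 2, so processing vertices in that order labels each vertex after all of its successors.
4: no outgoing edge → L
6: no outgoing edge → L
3: →6(L), so W
1: →3(W) only, which is W, so L
7: →1(L), so W
5: →1(L), so W
2: →6(L), so W

2: W, 1: L, 5: W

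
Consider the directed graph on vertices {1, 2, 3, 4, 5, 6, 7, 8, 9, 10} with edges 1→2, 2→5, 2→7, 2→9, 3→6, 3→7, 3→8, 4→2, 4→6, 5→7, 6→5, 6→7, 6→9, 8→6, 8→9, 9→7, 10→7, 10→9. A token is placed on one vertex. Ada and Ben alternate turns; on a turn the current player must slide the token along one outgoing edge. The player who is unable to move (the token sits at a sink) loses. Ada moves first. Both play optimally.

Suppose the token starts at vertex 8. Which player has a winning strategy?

Compute win/loss labels from the base case upward. A position with no move is L. Any other position is W if it can reach an L in one move, else L.
Every edge goes from a vertex to one that appears earlier in the order 7, 5, 9, 6, 2, 10, 8, 3, 4, 1, so processing vertices in that order labels each vertex after all of its successors.
7: no outgoing edge → L
5: →7(L), so W
9: →7(L), so W
6: →7(L), so W
2: →7(L), so W
10: →7(L), so W
8: →6(W), 9(W) — all W, so L
3: →8(L), so W
4: →2(W), 6(W) — all W, so L
1: →2(W) only, which is W, so L
Every move from 8 reaches a W position, so the mover loses.

Ben wins.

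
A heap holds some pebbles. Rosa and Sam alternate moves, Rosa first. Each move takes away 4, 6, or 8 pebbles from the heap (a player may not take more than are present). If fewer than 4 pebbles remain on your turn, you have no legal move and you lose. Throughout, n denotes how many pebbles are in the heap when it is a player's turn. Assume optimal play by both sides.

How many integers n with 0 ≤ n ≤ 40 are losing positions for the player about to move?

Work bottom-up. With no move the player to move loses. Otherwise the position is W if at least one move leads to an L position for the opponent, and L if every move leads to a W.
n=0: no move → L
n=1: no move → L
n=2: no move → L
n=3: no move → L
n=4: can move to 0, which is L ⇒ W
n=5: can move to 1, which is L ⇒ W
n=6: can move to 2, which is L ⇒ W
n=7: can move to 3, which is L ⇒ W
n=8: can move to 2, which is L ⇒ W
n=9: can move to 3, which is L ⇒ W
n=10: can move to 2, which is L ⇒ W
n=11: can move to 3, which is L ⇒ W
n=12: moves to 8(W), 6(W), 4(W); every one is W ⇒ L
n=13: moves to 9(W), 7(W), 5(W); every one is W ⇒ L
n=14: moves to 10(W), 8(W), 6(W); every one is W ⇒ L
n=15: moves to 11(W), 9(W), 7(W); every one is W ⇒ L
n=16: can move to 12, which is L ⇒ W
n=17: can move to 13, which is L ⇒ W
n=18: can move to 14, which is L ⇒ W
n=19: can move to 15, which is L ⇒ W
n=20: can move to 14, which is L ⇒ W
n=21: can move to 15, which is L ⇒ W
n=22: can move to 14, which is L ⇒ W
n=23: can move to 15, which is L ⇒ W
n=24: moves to 20(W), 18(W), 16(W); every one is W ⇒ L
n=25: moves to 21(W), 19(W), 17(W); every one is W ⇒ L
n=26: moves to 22(W), 20(W), 18(W); every one is W ⇒ L
n=27: moves to 23(W), 21(W), 19(W); every one is W ⇒ L
n=28: can move to 24, which is L ⇒ W
n=29: can move to 25, which is L ⇒ W
n=30: can move to 26, which is L ⇒ W
n=31: can move to 27, which is L ⇒ W
n=32: can move to 26, which is L ⇒ W
n=33: can move to 27, which is L ⇒ W
n=34: can move to 26, which is L ⇒ W
n=35: can move to 27, which is L ⇒ W
n=36: moves to 32(W), 30(W), 28(W); every one is W ⇒ L
n=37: moves to 33(W), 31(W), 29(W); every one is W ⇒ L
n=38: moves to 34(W), 32(W), 30(W); every one is W ⇒ L
n=39: moves to 35(W), 33(W), 31(W); every one is W ⇒ L
n=40: can move to 36, which is L ⇒ W
L entries with 0 ≤ n ≤ 40: n = 0, 1, 2, 3, 12, 13, 14, 15, 24, 25, 26, 27, 36, 37, 38, 39; that makes 16.

16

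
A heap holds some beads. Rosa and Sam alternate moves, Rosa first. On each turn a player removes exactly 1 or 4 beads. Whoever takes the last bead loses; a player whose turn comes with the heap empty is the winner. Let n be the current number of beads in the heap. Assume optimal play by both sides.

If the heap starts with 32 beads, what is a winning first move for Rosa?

Positions with no move are W. A position that does have a move is losing for the player to move precisely when every available move leads to a winning position for the opponent. Fill in the labels:
n=0: no move; the opponent has just taken the last bead and therefore loses → W
n=1: →0(W) only, which is W, so L
n=2: →1(L), so W
n=3: →2(W) only, which is W, so L
n=4: →3(L), so W
n=5: →1(L), so W
n=6: →5(W), 2(W) — all W, so L
n=7: →6(L), so W
n=8: →7(W), 4(W) — all W, so L
n=9: →8(L), so W
n=10: →6(L), so W
n=11: →10(W), 7(W) — all W, so L
n=12: →11(L), so W
n=13: →12(W), 9(W) — all W, so L
n=14: →13(L), so W
n=15: →11(L), so W
n=16: →15(W), 12(W) — all W, so L
n=17: →16(L), so W
n=18: →17(W), 14(W) — all W, so L
n=19: →18(L), so W
n=20: →16(L), so W
n=21: →20(W), 17(W) — all W, so L
n=22: →21(L), so W
n=23: →22(W), 19(W) — all W, so L
n=24: →23(L), so W
n=25: →21(L), so W
n=26: →25(W), 22(W) — all W, so L
n=27: →26(L), so W
n=28: →27(W), 24(W) — all W, so L
n=29: →28(L), so W
n=30: →26(L), so W
n=31: →30(W), 27(W) — all W, so L
n=32: →31(L), so W
From 32, the L positions reachable in one move are: 31, 28. Any move reaching one of these is winning.

Remove 1, leaving 31.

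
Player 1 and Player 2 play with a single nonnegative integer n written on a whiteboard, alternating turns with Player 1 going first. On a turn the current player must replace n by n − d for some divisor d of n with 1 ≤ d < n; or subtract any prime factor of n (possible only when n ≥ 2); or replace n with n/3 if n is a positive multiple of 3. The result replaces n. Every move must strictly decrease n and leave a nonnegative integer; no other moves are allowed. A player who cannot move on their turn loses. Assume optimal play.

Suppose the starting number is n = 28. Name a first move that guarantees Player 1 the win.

Move to 14.

Classify positions by backward induction: terminal positions (no move available) are L. From any other position, the mover wins iff some move reaches an L.
n=0: no move → L
n=1: no move → L
n=2: →0(L), so W
n=3: →0(L), so W
n=4: →2(W), 3(W) — all W, so L
n=5: →0(L), so W
n=6: →4(L), so W
n=7: →0(L), so W
n=8: →4(L), so W
n=9: →3(W), 6(W), 8(W) — all W, so L
n=10: →9(L), so W
n=11: →0(L), so W
n=12: →4(L), so W
n=13: →0(L), so W
n=14: →7(W), 12(W), 13(W) — all W, so L
n=15: →14(L), so W
n=16: →14(L), so W
n=17: →0(L), so W
n=18: →9(L), so W
n=19: →0(L), so W
n=20: →10(W), 15(W), 16(W), 18(W), 19(W) — all W, so L
n=21: →14(L), so W
n=22: →20(L), so W
n=23: →0(L), so W
n=24: →20(L), so W
n=25: →20(L), so W
n=26: →13(W), 24(W), 25(W) — all W, so L
n=27: →9(L), so W
n=28: →14(L), so W
From 28, the L positions reachable in one move are: 14, 26. Any move reaching one of these is winning.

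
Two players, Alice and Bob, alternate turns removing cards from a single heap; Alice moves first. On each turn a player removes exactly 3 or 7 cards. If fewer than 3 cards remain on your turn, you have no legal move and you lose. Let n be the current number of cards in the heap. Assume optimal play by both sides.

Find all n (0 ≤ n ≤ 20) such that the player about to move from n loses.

0, 1, 2, 6, 10, 11, 12, 16, 20

Work bottom-up. With no move the player to move loses. Otherwise the position is W if at least one move leads to an L position for the opponent, and L if every move leads to a W.
n=0: no move → L
n=1: no move → L
n=2: no move → L
n=3: W (go to 0, an L position)
n=4: W (go to 1, an L position)
n=5: W (go to 2, an L position)
n=6: L (sole option 3(W) is W)
n=7: W (go to 0, an L position)
n=8: W (go to 1, an L position)
n=9: W (go to 6, an L position)
n=10: L (options 7(W), 3(W) are all W)
n=11: L (options 8(W), 4(W) are all W)
n=12: L (options 9(W), 5(W) are all W)
n=13: W (go to 10, an L position)
n=14: W (go to 11, an L position)
n=15: W (go to 12, an L position)
n=16: L (options 13(W), 9(W) are all W)
n=17: W (go to 10, an L position)
n=18: W (go to 11, an L position)
n=19: W (go to 16, an L position)
n=20: L (options 17(W), 13(W) are all W)
Reading off the rows marked L gives the requested list; there are 9 such values of n.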